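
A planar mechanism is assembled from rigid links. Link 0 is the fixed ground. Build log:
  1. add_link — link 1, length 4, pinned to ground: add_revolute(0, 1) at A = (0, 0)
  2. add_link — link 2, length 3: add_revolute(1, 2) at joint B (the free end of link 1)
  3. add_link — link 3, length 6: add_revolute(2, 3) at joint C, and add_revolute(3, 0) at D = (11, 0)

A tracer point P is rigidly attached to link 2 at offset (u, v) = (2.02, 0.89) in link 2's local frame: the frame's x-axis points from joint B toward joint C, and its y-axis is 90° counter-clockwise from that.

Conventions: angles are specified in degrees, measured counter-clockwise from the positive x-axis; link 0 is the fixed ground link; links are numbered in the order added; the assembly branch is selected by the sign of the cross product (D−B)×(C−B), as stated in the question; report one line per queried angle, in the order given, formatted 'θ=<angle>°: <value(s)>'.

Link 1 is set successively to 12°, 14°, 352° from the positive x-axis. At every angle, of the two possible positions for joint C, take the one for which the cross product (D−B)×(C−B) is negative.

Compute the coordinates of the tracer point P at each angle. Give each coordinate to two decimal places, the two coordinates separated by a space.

A=(0,0), D=(11.00,0)
θ=12°: B = A + 4.00·(cos12°, sin12°) = (3.9126, 0.8316)
θ=12°: |BD| = 7.1360
θ=12°: circle(B,3.00) ∩ circle(D,6.00): a=1.6762, h=2.4880
θ=12°:   candidates: C₊=(5.8673,3.1074) cross=17.755; C₋=(5.2874,-1.8348) cross=-17.755
θ=12°:   branch - wants cross < 0 → take C=(5.2874,-1.8348) (cross=-17.755)
θ=12°: ex = (C−B)/|BC| = (0.4583,-0.8888); ey = (0.8888,0.4583)
θ=12°: P = B + 2.02·ex + 0.89·ey = (5.6293,-0.5559)
θ=14°: B = A + 4.00·(cos14°, sin14°) = (3.8812, 0.9677)
θ=14°: |BD| = 7.1843
θ=14°: circle(B,3.00) ∩ circle(D,6.00): a=1.7130, h=2.4628
θ=14°:   candidates: C₊=(5.9103,3.1773) cross=17.694; C₋=(5.2469,-1.7034) cross=-17.694
θ=14°:   branch - wants cross < 0 → take C=(5.2469,-1.7034) (cross=-17.694)
θ=14°: ex = (C−B)/|BC| = (0.4552,-0.8904); ey = (0.8904,0.4552)
θ=14°: P = B + 2.02·ex + 0.89·ey = (5.5932,-0.4257)
θ=352°: B = A + 4.00·(cos352°, sin352°) = (3.9611, -0.5567)
θ=352°: |BD| = 7.0609
θ=352°: circle(B,3.00) ∩ circle(D,6.00): a=1.6185, h=2.5259
θ=352°:   candidates: C₊=(5.3754,2.0890) cross=17.835; C₋=(5.7737,-2.9472) cross=-17.835
θ=352°:   branch - wants cross < 0 → take C=(5.7737,-2.9472) (cross=-17.835)
θ=352°: ex = (C−B)/|BC| = (0.6042,-0.7968); ey = (0.7968,0.6042)
θ=352°: P = B + 2.02·ex + 0.89·ey = (5.8908,-1.6285)

θ=12°: 5.63 -0.56
θ=14°: 5.59 -0.43
θ=352°: 5.89 -1.63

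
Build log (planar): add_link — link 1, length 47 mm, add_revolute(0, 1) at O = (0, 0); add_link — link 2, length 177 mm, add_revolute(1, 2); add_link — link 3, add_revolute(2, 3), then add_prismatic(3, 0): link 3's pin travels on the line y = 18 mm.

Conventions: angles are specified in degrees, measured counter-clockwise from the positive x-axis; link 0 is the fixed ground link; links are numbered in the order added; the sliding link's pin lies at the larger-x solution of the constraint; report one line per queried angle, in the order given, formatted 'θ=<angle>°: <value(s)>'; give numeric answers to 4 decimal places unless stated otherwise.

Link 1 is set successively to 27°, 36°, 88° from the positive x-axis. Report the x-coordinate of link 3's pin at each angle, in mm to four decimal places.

geometry: r = 47 mm, L = 177 mm, e = 18 mm
θ=27°: crank pin P = (r cos θ, r sin θ) = (41.877307, 21.337553)
θ=27°: h = r sin θ − e = 21.337553 − 18 = 3.337553
θ=27°: x = r cos θ + √(L² − h²) = 41.877307 + 176.968530 = 218.845837
θ=36°: crank pin P = (r cos θ, r sin θ) = (38.023799, 27.625907)
θ=36°: h = r sin θ − e = 27.625907 − 18 = 9.625907
θ=36°: x = r cos θ + √(L² − h²) = 38.023799 + 176.738060 = 214.761859
θ=88°: crank pin P = (r cos θ, r sin θ) = (1.640276, 46.971369)
θ=88°: h = r sin θ − e = 46.971369 − 18 = 28.971369
θ=88°: x = r cos θ + √(L² − h²) = 1.640276 + 174.612886 = 176.253162

θ=27°: 218.8458
θ=36°: 214.7619
θ=88°: 176.2532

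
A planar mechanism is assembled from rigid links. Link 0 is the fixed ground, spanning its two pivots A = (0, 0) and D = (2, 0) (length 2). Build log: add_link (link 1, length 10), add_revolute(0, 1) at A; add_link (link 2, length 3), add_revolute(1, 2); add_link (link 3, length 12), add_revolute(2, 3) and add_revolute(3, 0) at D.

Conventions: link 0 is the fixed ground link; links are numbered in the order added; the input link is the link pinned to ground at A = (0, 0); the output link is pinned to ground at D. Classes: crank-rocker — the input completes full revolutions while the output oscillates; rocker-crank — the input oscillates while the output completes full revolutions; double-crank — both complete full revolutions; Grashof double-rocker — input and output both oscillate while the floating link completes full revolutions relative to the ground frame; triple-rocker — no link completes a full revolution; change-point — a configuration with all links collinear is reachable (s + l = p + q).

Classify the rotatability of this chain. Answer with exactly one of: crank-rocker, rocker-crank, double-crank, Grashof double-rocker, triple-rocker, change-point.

lengths: ground=2, input=10, coupler=3, output=12
sorted: s=2 (shortest), l=12 (longest), p+q=13
s + l = 14 vs p + q = 13
s + l > p + q → non-Grashof → no link fully rotates → triple-rocker

triple-rocker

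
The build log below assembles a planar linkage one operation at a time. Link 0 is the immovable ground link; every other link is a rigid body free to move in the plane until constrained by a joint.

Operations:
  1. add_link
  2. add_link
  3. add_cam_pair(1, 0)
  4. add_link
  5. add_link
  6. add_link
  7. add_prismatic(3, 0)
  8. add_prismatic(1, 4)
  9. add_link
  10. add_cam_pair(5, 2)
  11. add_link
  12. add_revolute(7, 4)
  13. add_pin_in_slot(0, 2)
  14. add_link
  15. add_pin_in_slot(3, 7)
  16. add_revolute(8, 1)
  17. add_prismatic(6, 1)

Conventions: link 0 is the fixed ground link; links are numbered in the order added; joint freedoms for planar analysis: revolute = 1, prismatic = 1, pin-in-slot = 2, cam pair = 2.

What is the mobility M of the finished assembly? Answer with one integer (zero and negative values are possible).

link 0 = ground. State L|J1|J2 = 1|0|0
+link1  2|0|0
+link2  3|0|0
C(1,0) f=2→J2  3|0|1
+link3  4|0|1
+link4  5|0|1
+link5  6|0|1
P(3,0) f=1→J1  6|1|1
P(1,4) f=1→J1  6|2|1
+link6  7|2|1
C(5,2) f=2→J2  7|2|2
+link7  8|2|2
R(7,4) f=1→J1  8|3|2
PS(0,2) f=2→J2  8|3|3
+link8  9|3|3
PS(3,7) f=2→J2  9|3|4
R(8,1) f=1→J1  9|4|4
P(6,1) f=1→J1  9|5|4
M = 3(9−1)−2·5−4 = 24−10−4 = 10

M = 10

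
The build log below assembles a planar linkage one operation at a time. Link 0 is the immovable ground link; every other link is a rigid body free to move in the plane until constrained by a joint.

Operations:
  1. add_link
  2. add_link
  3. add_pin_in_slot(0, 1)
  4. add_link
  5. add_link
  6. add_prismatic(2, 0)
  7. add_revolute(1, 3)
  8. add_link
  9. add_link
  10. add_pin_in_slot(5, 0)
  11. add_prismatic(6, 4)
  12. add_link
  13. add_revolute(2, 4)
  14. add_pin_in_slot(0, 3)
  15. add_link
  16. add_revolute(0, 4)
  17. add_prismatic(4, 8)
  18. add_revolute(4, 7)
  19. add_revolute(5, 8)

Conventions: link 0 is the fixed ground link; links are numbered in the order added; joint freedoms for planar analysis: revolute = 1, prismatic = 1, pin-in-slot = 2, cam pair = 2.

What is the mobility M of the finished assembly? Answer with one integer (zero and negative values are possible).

L=1 J1=0 J2=0
add link → L=2 J1=0 J2=0
add link → L=3 J1=0 J2=0
PS@0,1 dof=2 J2 → L=3 J1=0 J2=1
add link → L=4 J1=0 J2=1
add link → L=5 J1=0 J2=1
P@2,0 dof=1 J1 → L=5 J1=1 J2=1
R@1,3 dof=1 J1 → L=5 J1=2 J2=1
add link → L=6 J1=2 J2=1
add link → L=7 J1=2 J2=1
PS@5,0 dof=2 J2 → L=7 J1=2 J2=2
P@6,4 dof=1 J1 → L=7 J1=3 J2=2
add link → L=8 J1=3 J2=2
R@2,4 dof=1 J1 → L=8 J1=4 J2=2
PS@0,3 dof=2 J2 → L=8 J1=4 J2=3
add link → L=9 J1=4 J2=3
R@0,4 dof=1 J1 → L=9 J1=5 J2=3
P@4,8 dof=1 J1 → L=9 J1=6 J2=3
R@4,7 dof=1 J1 → L=9 J1=7 J2=3
R@5,8 dof=1 J1 → L=9 J1=8 J2=3
M=3(L−1)−2J1−J2=3·8−2·8−3=5

M = 5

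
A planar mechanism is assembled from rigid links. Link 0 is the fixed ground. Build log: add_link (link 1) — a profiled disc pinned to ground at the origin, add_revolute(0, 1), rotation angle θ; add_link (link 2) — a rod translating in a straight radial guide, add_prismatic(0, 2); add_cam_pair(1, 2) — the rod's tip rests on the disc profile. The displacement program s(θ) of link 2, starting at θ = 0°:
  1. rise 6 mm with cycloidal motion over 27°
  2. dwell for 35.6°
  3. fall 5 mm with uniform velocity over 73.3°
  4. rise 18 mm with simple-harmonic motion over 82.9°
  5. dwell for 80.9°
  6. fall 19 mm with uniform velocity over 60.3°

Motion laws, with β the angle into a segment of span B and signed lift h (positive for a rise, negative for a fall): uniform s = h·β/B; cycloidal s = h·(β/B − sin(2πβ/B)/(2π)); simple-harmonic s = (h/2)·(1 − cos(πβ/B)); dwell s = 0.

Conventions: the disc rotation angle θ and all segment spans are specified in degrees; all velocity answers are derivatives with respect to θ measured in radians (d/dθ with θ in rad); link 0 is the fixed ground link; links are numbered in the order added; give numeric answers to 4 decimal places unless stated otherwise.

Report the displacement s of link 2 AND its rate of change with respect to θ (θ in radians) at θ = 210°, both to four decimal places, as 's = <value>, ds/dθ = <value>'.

seg 1 [0°–27°] cycloidal, h=6: full span → s += 6 → s = 6.0000
seg 2 [27°–62.6°] dwell: s stays 6.0000
seg 3 [62.6°–135.9°] uniform, h=-5: full span → s += -5 → s = 1.0000
seg 4 [135.9°–218.8°] simple-harmonic, h=18: θ=210° here. β=74.1, B=82.9. 18/2·(1 − cos(π·0.8938)) = 17.5042 → s = 18.5042
velocity in seg [135.9°–218.8°] (simple-harmonic), θ in radians: β = 74.1° = 1.2933 rad, B = 82.9° = 1.4469 rad; ds/dθ = (πh/(2B)) sin(πβ/B) = (π·18/(2·1.4469)) sin(π·0.8938) = 6.396738 mm/rad

s = 18.5042, ds/dθ = 6.3967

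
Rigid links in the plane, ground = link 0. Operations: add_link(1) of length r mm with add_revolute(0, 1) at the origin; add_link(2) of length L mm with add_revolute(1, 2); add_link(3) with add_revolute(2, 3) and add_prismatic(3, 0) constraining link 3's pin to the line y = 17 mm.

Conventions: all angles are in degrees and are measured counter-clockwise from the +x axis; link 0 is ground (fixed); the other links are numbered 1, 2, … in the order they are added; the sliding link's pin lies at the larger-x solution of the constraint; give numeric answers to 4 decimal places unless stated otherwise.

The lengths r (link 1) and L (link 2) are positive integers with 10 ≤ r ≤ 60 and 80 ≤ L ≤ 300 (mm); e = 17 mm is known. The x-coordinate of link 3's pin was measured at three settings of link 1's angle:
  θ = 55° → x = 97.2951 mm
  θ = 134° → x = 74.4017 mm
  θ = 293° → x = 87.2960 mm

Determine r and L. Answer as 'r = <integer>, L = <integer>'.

constraint per measurement: (x − r cos θ)² + (r sin θ − e)² = L²
subtracting the θ₁ and θ₂ equations cancels the r² and L² terms:
r = (x₁² − x₂²) / (2[(x₁cos θ₁ + e sin θ₁) − (x₂cos θ₂ + e sin θ₂)]) = 18.0000 → r = 18
L² = (x₁ − r cos θ₁)² + (r sin θ₁ − e)² = 7568.9931 → L = 87.0000 → L = 87
check at θ₃=293°: x = 87.2960 (printed 87.2960) ✓

r = 18, L = 87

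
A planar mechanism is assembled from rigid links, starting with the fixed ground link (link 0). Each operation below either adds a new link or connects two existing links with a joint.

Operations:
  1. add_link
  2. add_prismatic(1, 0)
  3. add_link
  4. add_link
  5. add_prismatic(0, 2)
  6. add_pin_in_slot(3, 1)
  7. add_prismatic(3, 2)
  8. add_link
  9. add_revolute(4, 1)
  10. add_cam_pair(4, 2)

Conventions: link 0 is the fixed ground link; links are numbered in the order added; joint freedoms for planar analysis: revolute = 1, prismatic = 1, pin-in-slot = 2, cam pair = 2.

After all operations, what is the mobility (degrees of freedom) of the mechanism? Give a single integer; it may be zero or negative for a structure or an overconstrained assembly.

ground; <1,0,0>
#1 <2,0,0>
P:1↔0 J1 <2,1,0>
#2 <3,1,0>
#3 <4,1,0>
P:0↔2 J1 <4,2,0>
PS:3↔1 J2 <4,2,1>
P:3↔2 J1 <4,3,1>
#4 <5,3,1>
R:4↔1 J1 <5,4,1>
C:4↔2 J2 <5,4,2>
3×4 − 2×4 − 1×2 = 2

M = 2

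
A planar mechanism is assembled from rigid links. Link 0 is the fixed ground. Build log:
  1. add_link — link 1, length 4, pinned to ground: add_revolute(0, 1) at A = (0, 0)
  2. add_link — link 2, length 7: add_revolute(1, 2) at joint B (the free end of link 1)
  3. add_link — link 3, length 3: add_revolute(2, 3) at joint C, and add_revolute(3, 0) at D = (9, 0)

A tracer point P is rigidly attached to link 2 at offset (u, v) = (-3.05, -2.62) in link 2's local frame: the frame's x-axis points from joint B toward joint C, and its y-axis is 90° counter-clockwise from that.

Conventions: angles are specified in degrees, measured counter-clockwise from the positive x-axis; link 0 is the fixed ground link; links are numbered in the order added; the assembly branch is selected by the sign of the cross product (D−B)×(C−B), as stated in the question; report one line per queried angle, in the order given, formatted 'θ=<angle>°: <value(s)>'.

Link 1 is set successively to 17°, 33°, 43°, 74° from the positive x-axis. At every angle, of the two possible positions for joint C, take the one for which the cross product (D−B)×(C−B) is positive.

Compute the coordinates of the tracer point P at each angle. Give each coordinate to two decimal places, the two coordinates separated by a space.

A=(0,0), D=(9.00,0)
θ=17°: B = A + 4.00·(cos17°, sin17°) = (3.8252, 1.1695)
θ=17°: |BD| = 5.3053
θ=17°: circle(B,7.00) ∩ circle(D,3.00): a=6.4225, h=2.7842
θ=17°:   candidates: C₊=(10.7034,2.4695) cross=14.771; C₋=(9.4760,-2.9620) cross=-14.771
θ=17°:   branch + wants cross > 0 → take C=(10.7034,2.4695) (cross=14.771)
θ=17°: ex = (C−B)/|BC| = (0.9826,0.1857); ey = (-0.1857,0.9826)
θ=17°: P = B + -3.05·ex + -2.62·ey = (1.3148,-1.9714)
θ=33°: B = A + 4.00·(cos33°, sin33°) = (3.3547, 2.1786)
θ=33°: |BD| = 6.0511
θ=33°: circle(B,7.00) ∩ circle(D,3.00): a=6.3307, h=2.9869
θ=33°:   candidates: C₊=(10.3363,2.6860) cross=18.074; C₋=(8.1855,-2.8873) cross=-18.074
θ=33°:   branch + wants cross > 0 → take C=(10.3363,2.6860) (cross=18.074)
θ=33°: ex = (C−B)/|BC| = (0.9974,0.0725); ey = (-0.0725,0.9974)
θ=33°: P = B + -3.05·ex + -2.62·ey = (0.5026,-0.6556)
θ=43°: B = A + 4.00·(cos43°, sin43°) = (2.9254, 2.7280)
θ=43°: |BD| = 6.6590
θ=43°: circle(B,7.00) ∩ circle(D,3.00): a=6.3330, h=2.9822
θ=43°:   candidates: C₊=(9.9243,2.8541) cross=19.859; C₋=(7.4808,-2.5869) cross=-19.859
θ=43°:   branch + wants cross > 0 → take C=(9.9243,2.8541) (cross=19.859)
θ=43°: ex = (C−B)/|BC| = (0.9998,0.0180); ey = (-0.0180,0.9998)
θ=43°: P = B + -3.05·ex + -2.62·ey = (-0.0769,0.0535)
θ=74°: B = A + 4.00·(cos74°, sin74°) = (1.1025, 3.8450)
θ=74°: |BD| = 8.7837
θ=74°: circle(B,7.00) ∩ circle(D,3.00): a=6.6688, h=2.1277
θ=74°:   candidates: C₊=(8.0298,2.8388) cross=18.689; C₋=(6.1671,-0.9872) cross=-18.689
θ=74°:   branch + wants cross > 0 → take C=(8.0298,2.8388) (cross=18.689)
θ=74°: ex = (C−B)/|BC| = (0.9896,-0.1437); ey = (0.1437,0.9896)
θ=74°: P = B + -3.05·ex + -2.62·ey = (-2.2924,1.6907)

θ=17°: 1.31 -1.97
θ=33°: 0.50 -0.66
θ=43°: -0.08 0.05
θ=74°: -2.29 1.69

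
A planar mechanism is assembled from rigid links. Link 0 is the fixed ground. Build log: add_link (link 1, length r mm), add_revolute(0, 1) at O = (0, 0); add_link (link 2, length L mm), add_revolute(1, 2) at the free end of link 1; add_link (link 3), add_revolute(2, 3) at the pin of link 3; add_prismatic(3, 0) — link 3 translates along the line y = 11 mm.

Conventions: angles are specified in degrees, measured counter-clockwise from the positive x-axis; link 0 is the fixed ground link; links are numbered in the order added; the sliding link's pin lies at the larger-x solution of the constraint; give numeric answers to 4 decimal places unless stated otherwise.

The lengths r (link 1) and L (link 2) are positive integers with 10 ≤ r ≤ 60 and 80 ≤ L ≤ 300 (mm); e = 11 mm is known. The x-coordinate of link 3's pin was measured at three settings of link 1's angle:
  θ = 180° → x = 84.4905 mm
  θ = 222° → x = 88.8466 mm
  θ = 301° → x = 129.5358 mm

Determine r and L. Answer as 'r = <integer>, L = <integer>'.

constraint per measurement: (x − r cos θ)² + (r sin θ − e)² = L²
subtracting the θ₁ and θ₂ equations cancels the r² and L² terms:
r = (x₁² − x₂²) / (2[(x₁cos θ₁ + e sin θ₁) − (x₂cos θ₂ + e sin θ₂)]) = 33.9996 → r = 34
L² = (x₁ − r cos θ₁)² + (r sin θ₁ − e)² = 14160.9986 → L = 119.0000 → L = 119
check at θ₃=301°: x = 129.5358 (printed 129.5358) ✓

r = 34, L = 119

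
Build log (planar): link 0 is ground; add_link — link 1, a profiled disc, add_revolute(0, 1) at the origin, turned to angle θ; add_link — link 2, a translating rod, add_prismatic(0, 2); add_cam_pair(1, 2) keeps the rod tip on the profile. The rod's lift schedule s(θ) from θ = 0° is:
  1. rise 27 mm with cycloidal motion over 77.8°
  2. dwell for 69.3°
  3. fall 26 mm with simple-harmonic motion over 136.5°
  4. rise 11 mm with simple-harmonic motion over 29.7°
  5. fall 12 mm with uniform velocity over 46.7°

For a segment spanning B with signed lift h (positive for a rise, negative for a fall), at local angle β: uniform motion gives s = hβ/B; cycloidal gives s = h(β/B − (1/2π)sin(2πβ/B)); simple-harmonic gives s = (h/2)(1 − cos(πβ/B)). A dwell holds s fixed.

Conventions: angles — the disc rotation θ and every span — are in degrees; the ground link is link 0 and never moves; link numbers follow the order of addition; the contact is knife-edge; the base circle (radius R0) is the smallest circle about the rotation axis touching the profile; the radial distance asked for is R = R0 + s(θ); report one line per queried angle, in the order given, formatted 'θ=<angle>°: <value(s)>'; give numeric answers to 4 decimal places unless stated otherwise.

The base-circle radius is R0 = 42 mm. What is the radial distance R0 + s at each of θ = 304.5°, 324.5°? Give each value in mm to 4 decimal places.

seg 1 [0°–77.8°] cycloidal, h=27: full span → s += 27 → s = 27.0000
seg 2 [77.8°–147.1°] dwell: s stays 27.0000
seg 3 [147.1°–283.6°] simple-harmonic, h=-26: full span → s += -26 → s = 1.0000
seg 4 [283.6°–313.3°] simple-harmonic, h=11: θ=304.5° here. β=20.9, B=29.7. 11/2·(1 − cos(π·0.7037)) = 8.7844 → s = 9.7844
seg 4 [283.6°–313.3°] simple-harmonic, h=11: full span → s += 11 → s = 12.0000
seg 5 [313.3°–360°] uniform, h=-12: θ=324.5° here. β=11.2, B=46.7. -12·11.2/46.7 = -2.8779 → s = 9.1221
θ=304.5°: R = R0 + s = 42 + 9.7844 = 51.7844
θ=324.5°: R = R0 + s = 42 + 9.1221 = 51.1221

θ=304.5°: 51.7844
θ=324.5°: 51.1221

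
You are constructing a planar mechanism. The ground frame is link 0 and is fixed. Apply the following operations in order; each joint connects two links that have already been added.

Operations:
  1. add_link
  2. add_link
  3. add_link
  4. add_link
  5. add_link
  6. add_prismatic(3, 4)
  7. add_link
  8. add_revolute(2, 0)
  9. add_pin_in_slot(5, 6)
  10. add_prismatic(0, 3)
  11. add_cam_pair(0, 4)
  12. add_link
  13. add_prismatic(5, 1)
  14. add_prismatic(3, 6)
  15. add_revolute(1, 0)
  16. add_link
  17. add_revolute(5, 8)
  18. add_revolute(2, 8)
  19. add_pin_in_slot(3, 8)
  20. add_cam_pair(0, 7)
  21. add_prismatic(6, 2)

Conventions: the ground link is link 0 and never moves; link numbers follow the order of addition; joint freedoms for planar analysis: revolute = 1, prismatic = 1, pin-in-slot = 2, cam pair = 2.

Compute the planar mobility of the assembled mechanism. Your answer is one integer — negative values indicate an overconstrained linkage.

(L,J1,J2)=(1,0,0); link0 fixed
link1: (2,0,0)
link2: (3,0,0)
link3: (4,0,0)
link4: (5,0,0)
link5: (6,0,0)
P 3-4 [J1]: (6,1,0)
link6: (7,1,0)
R 2-0 [J1]: (7,2,0)
PS 5-6 [J2]: (7,2,1)
P 0-3 [J1]: (7,3,1)
C 0-4 [J2]: (7,3,2)
link7: (8,3,2)
P 5-1 [J1]: (8,4,2)
P 3-6 [J1]: (8,5,2)
R 1-0 [J1]: (8,6,2)
link8: (9,6,2)
R 5-8 [J1]: (9,7,2)
R 2-8 [J1]: (9,8,2)
PS 3-8 [J2]: (9,8,3)
C 0-7 [J2]: (9,8,4)
P 6-2 [J1]: (9,9,4)
Grübler: 3·8 − 2·9 − 4 = 2

M = 2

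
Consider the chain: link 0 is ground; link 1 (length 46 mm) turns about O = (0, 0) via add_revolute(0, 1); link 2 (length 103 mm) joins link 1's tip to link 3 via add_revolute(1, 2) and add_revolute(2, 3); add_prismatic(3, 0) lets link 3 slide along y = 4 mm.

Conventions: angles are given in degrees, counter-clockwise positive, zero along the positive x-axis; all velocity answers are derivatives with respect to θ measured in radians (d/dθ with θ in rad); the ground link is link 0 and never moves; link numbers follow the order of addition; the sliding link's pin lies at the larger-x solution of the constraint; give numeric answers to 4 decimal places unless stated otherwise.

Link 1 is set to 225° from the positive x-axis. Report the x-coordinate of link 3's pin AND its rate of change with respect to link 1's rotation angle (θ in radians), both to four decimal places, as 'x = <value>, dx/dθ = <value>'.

geometry: r = 46 mm, L = 103 mm, e = 4 mm
crank pin P = (r cos θ, r sin θ) = (-32.526912, -32.526912)
h = r sin θ − e = -32.526912 − 4 = -36.526912
x = r cos θ + √(L² − h²) = -32.526912 + 96.305684 = 63.778772
dx/dθ = −r sin θ − h·r cos θ/√(L² − h²) (θ in radians; h = -36.526912) = 20.190074

x = 63.7788, dx/dθ = 20.1901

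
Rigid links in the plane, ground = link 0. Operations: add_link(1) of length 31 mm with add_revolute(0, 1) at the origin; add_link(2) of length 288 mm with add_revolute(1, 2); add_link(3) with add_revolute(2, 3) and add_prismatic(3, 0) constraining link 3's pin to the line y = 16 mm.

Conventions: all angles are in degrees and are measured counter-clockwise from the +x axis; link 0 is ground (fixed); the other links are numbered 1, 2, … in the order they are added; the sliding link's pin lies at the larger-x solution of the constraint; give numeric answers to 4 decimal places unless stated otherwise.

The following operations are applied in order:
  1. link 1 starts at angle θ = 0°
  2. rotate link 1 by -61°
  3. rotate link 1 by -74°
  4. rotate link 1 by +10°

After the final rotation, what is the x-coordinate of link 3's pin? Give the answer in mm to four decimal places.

geometry: r = 31 mm, L = 288 mm, e = 16 mm; θ starts at 0°
rotate link 1 by -61°: θ ← 0° -61° = -61°
rotate link 1 by -74°: θ ← -61° -74° = -135°
rotate link 1 by +10°: θ ← -135° +10° = -125°
crank pin P = (r cos θ, r sin θ) = (-17.780870, -25.393713)
h = r sin θ − e = -25.393713 − 16 = -41.393713
x = r cos θ + √(L² − h²) = -17.780870 + 285.009755 = 267.228886

267.2289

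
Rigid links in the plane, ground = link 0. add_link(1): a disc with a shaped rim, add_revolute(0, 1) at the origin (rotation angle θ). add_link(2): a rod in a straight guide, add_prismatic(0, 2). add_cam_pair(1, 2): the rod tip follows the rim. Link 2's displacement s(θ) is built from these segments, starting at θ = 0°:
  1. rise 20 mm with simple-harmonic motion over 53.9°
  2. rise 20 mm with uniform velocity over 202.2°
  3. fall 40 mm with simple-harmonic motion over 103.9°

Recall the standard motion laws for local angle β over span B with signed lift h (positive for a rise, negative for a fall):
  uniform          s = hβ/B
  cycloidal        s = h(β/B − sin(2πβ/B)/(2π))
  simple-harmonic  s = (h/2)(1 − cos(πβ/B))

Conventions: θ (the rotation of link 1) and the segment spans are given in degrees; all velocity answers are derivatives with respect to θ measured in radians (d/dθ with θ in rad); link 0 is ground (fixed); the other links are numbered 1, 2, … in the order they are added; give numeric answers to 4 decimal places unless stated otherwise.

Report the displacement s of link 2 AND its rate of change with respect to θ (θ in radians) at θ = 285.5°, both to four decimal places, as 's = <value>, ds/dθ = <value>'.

segment 1 (0° to 53.9°, simple-harmonic, h = 20) is passed completely: s = 0.0000 + (20) = 20.0000
segment 2 (53.9° to 256.1°, uniform, h = 20) is passed completely: s = 20.0000 + (20) = 40.0000
θ = 285.5° falls in segment 3 (256.1° to 360°, simple-harmonic, h = -40): β = 285.5 − 256.1 = 29.4°, B = 103.9°; Δs = -40/2·(1 − cos(π·0.2830)) = -7.3956; s = 40.0000 − 7.3956 = 32.6044
velocity in seg [256.1°–360°] (simple-harmonic), θ in radians: β = 29.4° = 0.5131 rad, B = 103.9° = 1.8134 rad; ds/dθ = (πh/(2B)) sin(πβ/B) = (π·(-40)/(2·1.8134)) sin(π·0.2830) = -26.901806 mm/rad

s = 32.6044, ds/dθ = -26.9018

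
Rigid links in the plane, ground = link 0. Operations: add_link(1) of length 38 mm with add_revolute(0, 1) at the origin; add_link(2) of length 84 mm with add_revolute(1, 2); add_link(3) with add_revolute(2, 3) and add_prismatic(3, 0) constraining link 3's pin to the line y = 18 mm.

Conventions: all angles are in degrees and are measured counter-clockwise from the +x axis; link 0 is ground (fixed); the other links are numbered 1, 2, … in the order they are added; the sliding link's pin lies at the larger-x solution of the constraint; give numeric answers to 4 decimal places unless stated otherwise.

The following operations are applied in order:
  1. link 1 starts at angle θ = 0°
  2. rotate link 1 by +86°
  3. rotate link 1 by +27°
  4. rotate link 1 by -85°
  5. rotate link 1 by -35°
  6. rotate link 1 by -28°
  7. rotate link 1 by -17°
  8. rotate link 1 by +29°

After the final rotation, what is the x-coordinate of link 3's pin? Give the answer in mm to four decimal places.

geometry: r = 38 mm, L = 84 mm, e = 18 mm; θ starts at 0°
rotate link 1 by +86°: θ ← 0° +86° = 86°
rotate link 1 by +27°: θ ← 86° +27° = 113°
rotate link 1 by -85°: θ ← 113° -85° = 28°
rotate link 1 by -35°: θ ← 28° -35° = -7°
rotate link 1 by -28°: θ ← -7° -28° = -35°
rotate link 1 by -17°: θ ← -35° -17° = -52°
rotate link 1 by +29°: θ ← -52° +29° = -23°
crank pin P = (r cos θ, r sin θ) = (34.979184, -14.847783)
h = r sin θ − e = -14.847783 − 18 = -32.847783
x = r cos θ + √(L² − h²) = 34.979184 + 77.311210 = 112.290394

112.2904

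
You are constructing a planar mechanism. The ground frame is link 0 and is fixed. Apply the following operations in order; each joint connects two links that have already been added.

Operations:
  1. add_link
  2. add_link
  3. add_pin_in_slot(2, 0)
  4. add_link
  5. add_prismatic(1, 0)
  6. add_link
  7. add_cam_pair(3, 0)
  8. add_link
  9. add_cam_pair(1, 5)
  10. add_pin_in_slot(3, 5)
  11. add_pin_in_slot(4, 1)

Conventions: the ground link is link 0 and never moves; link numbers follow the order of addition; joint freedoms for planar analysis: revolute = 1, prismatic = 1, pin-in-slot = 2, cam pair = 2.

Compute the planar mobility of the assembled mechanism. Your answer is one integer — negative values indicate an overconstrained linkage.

link 0 = ground. State L|J1|J2 = 1|0|0
+link1  2|0|0
+link2  3|0|0
PS(2,0) f=2→J2  3|0|1
+link3  4|0|1
P(1,0) f=1→J1  4|1|1
+link4  5|1|1
C(3,0) f=2→J2  5|1|2
+link5  6|1|2
C(1,5) f=2→J2  6|1|3
PS(3,5) f=2→J2  6|1|4
PS(4,1) f=2→J2  6|1|5
M = 3(6−1)−2·1−5 = 15−2−5 = 8

M = 8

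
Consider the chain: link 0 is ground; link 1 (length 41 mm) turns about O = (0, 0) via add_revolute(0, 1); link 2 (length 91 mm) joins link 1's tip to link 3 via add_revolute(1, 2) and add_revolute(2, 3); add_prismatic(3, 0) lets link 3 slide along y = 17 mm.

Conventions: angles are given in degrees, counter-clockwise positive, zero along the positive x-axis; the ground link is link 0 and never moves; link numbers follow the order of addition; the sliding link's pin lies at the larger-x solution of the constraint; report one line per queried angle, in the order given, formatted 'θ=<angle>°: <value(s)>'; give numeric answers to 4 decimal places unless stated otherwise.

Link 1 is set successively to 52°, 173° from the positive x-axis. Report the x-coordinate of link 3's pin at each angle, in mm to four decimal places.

geometry: r = 41 mm, L = 91 mm, e = 17 mm
θ=52°: crank pin P = (r cos θ, r sin θ) = (25.242120, 32.308441)
θ=52°: h = r sin θ − e = 32.308441 − 17 = 15.308441
θ=52°: x = r cos θ + √(L² − h²) = 25.242120 + 89.703131 = 114.945251
θ=173°: crank pin P = (r cos θ, r sin θ) = (-40.694392, 4.996643)
θ=173°: h = r sin θ − e = 4.996643 − 17 = -12.003357
θ=173°: x = r cos θ + √(L² − h²) = -40.694392 + 90.204875 = 49.510482

θ=52°: 114.9453
θ=173°: 49.5105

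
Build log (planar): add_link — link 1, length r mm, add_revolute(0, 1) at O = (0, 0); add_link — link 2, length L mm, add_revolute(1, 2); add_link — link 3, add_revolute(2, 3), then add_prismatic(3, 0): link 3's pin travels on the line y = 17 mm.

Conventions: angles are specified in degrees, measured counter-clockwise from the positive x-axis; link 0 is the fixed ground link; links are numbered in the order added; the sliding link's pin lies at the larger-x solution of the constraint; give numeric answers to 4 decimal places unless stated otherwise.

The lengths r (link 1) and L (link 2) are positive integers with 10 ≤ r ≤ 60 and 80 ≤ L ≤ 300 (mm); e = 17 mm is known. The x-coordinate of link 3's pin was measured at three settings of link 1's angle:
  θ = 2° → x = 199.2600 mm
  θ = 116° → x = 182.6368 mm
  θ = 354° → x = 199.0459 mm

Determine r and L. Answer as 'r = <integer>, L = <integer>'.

constraint per measurement: (x − r cos θ)² + (r sin θ − e)² = L²
subtracting the θ₁ and θ₂ equations cancels the r² and L² terms:
r = (x₁² − x₂²) / (2[(x₁cos θ₁ + e sin θ₁) − (x₂cos θ₂ + e sin θ₂)]) = 12.0000 → r = 12
L² = (x₁ − r cos θ₁)² + (r sin θ₁ − e)² = 35343.9818 → L = 188.0000 → L = 188
check at θ₃=354°: x = 199.0459 (printed 199.0459) ✓

r = 12, L = 188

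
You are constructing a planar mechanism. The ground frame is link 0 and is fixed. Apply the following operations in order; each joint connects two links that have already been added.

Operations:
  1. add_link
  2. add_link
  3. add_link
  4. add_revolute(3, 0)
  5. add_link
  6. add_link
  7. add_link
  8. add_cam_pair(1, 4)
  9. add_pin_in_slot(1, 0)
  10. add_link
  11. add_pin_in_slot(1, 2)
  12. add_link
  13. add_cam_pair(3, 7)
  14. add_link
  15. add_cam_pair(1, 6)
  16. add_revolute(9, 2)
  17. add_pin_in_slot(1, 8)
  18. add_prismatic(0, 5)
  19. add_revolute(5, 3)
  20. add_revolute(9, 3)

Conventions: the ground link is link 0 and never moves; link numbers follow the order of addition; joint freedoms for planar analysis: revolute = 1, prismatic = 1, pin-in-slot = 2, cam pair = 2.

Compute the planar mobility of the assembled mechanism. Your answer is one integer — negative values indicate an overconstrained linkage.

L=1 J1=0 J2=0
add link → L=2 J1=0 J2=0
add link → L=3 J1=0 J2=0
add link → L=4 J1=0 J2=0
R@3,0 dof=1 J1 → L=4 J1=1 J2=0
add link → L=5 J1=1 J2=0
add link → L=6 J1=1 J2=0
add link → L=7 J1=1 J2=0
C@1,4 dof=2 J2 → L=7 J1=1 J2=1
PS@1,0 dof=2 J2 → L=7 J1=1 J2=2
add link → L=8 J1=1 J2=2
PS@1,2 dof=2 J2 → L=8 J1=1 J2=3
add link → L=9 J1=1 J2=3
C@3,7 dof=2 J2 → L=9 J1=1 J2=4
add link → L=10 J1=1 J2=4
C@1,6 dof=2 J2 → L=10 J1=1 J2=5
R@9,2 dof=1 J1 → L=10 J1=2 J2=5
PS@1,8 dof=2 J2 → L=10 J1=2 J2=6
P@0,5 dof=1 J1 → L=10 J1=3 J2=6
R@5,3 dof=1 J1 → L=10 J1=4 J2=6
R@9,3 dof=1 J1 → L=10 J1=5 J2=6
M=3(L−1)−2J1−J2=3·9−2·5−6=11

M = 11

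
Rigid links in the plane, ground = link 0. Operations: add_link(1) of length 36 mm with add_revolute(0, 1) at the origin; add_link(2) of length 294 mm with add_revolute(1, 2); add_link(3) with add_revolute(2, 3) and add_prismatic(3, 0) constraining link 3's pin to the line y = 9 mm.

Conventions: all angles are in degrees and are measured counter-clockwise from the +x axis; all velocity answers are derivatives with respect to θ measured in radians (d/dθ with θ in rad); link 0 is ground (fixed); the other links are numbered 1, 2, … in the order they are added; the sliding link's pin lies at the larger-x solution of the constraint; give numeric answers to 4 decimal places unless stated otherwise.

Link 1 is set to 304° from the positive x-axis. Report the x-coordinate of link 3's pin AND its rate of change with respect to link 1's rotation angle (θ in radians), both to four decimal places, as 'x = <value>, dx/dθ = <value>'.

geometry: r = 36 mm, L = 294 mm, e = 9 mm
crank pin P = (r cos θ, r sin θ) = (20.130945, -29.845353)
h = r sin θ − e = -29.845353 − 9 = -38.845353
x = r cos θ + √(L² − h²) = 20.130945 + 291.422440 = 311.553385
dx/dθ = −r sin θ − h·r cos θ/√(L² − h²) (θ in radians; h = -38.845353) = 32.528721

x = 311.5534, dx/dθ = 32.5287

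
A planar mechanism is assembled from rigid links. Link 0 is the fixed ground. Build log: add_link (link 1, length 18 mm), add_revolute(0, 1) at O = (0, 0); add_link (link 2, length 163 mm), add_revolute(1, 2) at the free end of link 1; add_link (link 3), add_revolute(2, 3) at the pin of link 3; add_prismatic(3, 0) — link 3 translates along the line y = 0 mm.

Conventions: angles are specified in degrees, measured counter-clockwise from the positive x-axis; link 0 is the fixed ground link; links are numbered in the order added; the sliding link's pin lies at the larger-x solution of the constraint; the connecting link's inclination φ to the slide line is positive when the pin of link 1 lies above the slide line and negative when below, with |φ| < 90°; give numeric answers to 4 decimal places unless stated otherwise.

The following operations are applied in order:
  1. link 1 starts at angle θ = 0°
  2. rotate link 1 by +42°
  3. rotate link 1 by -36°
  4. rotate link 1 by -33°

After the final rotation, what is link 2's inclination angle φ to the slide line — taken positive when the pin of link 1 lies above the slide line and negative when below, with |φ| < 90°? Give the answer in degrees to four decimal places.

geometry: r = 18 mm, L = 163 mm, e = 0 mm; θ starts at 0°
rotate link 1 by +42°: θ ← 0° +42° = 42°
rotate link 1 by -36°: θ ← 42° -36° = 6°
rotate link 1 by -33°: θ ← 6° -33° = -27°
h = r sin θ − e = -8.171829 − 0 = -8.171829
sin φ = h / L = -8.171829 / 163 = -0.05013392
φ = arcsin(-0.05013392) = -2.873667°

-2.8737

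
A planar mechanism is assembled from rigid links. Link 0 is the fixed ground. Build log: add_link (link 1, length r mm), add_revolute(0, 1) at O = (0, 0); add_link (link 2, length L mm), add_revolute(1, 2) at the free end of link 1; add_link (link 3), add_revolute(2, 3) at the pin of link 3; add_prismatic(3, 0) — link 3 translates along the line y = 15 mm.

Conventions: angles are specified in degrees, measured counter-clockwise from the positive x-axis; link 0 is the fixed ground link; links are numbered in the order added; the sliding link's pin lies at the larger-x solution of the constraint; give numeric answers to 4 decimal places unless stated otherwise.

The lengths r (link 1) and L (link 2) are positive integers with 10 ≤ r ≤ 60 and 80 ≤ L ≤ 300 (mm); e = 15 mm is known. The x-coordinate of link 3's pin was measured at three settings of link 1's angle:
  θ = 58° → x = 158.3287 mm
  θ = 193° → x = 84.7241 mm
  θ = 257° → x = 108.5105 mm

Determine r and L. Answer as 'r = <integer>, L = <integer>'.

constraint per measurement: (x − r cos θ)² + (r sin θ − e)² = L²
subtracting the θ₁ and θ₂ equations cancels the r² and L² terms:
r = (x₁² − x₂²) / (2[(x₁cos θ₁ + e sin θ₁) − (x₂cos θ₂ + e sin θ₂)]) = 49.0000 → r = 49
L² = (x₁ − r cos θ₁)² + (r sin θ₁ − e)² = 18225.0066 → L = 135.0000 → L = 135
check at θ₃=257°: x = 108.5105 (printed 108.5105) ✓

r = 49, L = 135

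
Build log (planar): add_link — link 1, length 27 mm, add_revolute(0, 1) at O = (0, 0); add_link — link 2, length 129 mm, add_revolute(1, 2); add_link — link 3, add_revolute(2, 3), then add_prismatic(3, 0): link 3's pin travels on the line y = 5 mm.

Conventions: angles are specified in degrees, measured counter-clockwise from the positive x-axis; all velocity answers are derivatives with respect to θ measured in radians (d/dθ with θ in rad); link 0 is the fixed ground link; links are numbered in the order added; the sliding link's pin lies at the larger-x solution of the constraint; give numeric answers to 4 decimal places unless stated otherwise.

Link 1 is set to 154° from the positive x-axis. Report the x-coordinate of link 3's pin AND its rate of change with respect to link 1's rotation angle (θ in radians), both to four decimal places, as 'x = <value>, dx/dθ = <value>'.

geometry: r = 27 mm, L = 129 mm, e = 5 mm
crank pin P = (r cos θ, r sin θ) = (-24.267439, 11.836021)
h = r sin θ − e = 11.836021 − 5 = 6.836021
x = r cos θ + √(L² − h²) = -24.267439 + 128.818744 = 104.551305
dx/dθ = −r sin θ − h·r cos θ/√(L² − h²) (θ in radians; h = 6.836021) = -10.548221

x = 104.5513, dx/dθ = -10.5482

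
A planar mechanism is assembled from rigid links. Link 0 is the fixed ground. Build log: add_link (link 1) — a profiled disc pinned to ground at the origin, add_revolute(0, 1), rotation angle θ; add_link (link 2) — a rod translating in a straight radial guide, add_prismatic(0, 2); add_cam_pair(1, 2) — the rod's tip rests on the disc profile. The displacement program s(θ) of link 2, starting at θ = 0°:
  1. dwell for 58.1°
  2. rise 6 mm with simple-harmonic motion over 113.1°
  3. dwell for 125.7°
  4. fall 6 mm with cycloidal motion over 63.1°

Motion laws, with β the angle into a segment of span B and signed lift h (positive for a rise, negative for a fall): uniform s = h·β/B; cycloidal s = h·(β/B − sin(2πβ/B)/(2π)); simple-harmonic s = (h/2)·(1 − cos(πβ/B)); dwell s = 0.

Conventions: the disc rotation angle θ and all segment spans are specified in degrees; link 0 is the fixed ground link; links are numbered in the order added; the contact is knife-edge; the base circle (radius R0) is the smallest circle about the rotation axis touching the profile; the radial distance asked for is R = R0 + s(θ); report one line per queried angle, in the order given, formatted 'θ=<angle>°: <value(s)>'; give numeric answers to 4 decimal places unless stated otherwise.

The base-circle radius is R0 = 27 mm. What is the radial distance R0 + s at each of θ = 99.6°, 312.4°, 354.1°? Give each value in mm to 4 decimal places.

seg 1 [0°–58.1°] dwell: s stays 0.0000
seg 2 [58.1°–171.2°] simple-harmonic, h=6: θ=99.6° here. β=41.5, B=113.1. 6/2·(1 − cos(π·0.3669)) = 1.7821 → s = 1.7821
seg 2 [58.1°–171.2°] simple-harmonic, h=6: full span → s += 6 → s = 6.0000
seg 3 [171.2°–296.9°] dwell: s stays 6.0000
seg 4 [296.9°–360°] cycloidal, h=-6: θ=312.4° here. β=15.5, B=63.1. -6·(0.2456 − sin(2π·0.2456)/(2π)) = -0.5193 → s = 5.4807
seg 4 [296.9°–360°] cycloidal, h=-6: θ=354.1° here. β=57.2, B=63.1. -6·(0.9065 − sin(2π·0.9065)/(2π)) = -5.9683 → s = 0.0317
θ=99.6°: R = R0 + s = 27 + 1.7821 = 28.7821
θ=312.4°: R = R0 + s = 27 + 5.4807 = 32.4807
θ=354.1°: R = R0 + s = 27 + 0.0317 = 27.0317

θ=99.6°: 28.7821
θ=312.4°: 32.4807
θ=354.1°: 27.0317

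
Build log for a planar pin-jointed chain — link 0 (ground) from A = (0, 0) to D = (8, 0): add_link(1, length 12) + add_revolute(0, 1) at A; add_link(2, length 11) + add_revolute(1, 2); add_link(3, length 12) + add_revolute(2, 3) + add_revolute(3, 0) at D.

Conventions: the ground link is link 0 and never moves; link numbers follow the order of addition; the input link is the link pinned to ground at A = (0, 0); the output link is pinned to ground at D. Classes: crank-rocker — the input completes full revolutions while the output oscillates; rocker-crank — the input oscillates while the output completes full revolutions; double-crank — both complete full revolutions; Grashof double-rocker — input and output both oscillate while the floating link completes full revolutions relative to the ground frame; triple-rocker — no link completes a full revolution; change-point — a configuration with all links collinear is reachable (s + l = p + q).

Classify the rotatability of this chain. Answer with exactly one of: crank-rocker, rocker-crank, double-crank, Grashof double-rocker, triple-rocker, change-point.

lengths: ground=8, input=12, coupler=11, output=12
sorted: s=8 (shortest), l=12 (longest), p+q=23
s + l = 20 vs p + q = 23
s + l < p + q (Grashof) with shortest = ground link → double-crank

double-crank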